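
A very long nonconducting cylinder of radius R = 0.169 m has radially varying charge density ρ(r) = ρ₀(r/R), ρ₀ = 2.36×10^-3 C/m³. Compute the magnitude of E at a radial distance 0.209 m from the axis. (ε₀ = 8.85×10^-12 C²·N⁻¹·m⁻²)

By cylindrical symmetry E is radial; use a coaxial Gaussian cylinder of radius 0.209 m and length L (r > R, full charge per length enclosed).
λ_enc = 2π ∫₀^R ρ₀(r'/R)^1 r' dr' = 2πρ₀R²/3 = 1.412×10^-4 C/m.
Gauss's law: E·2πrL = λ_enc L/ε₀.
E = |λ_enc|/(2πε₀r) = (1.412×10^-4)/(2π·8.85×10^-12·0.209) = 1.21×10^7 N/C.

1.21×10^7 N/C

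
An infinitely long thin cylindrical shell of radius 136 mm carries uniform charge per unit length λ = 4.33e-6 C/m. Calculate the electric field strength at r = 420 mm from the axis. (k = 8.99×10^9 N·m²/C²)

E ≈ 1.85e5 N/C

Take a coaxial cylindrical Gaussian surface of radius r = 420 mm and length L (r > 136 mm).
The full line charge is enclosed: λ_enc = 4.33e-6 C/m.
By Gauss's law (flux through the curved wall only), E·2πrL = λ_enc L/ε₀.
E = 2k|λ_enc|/r = 2(8.99×10^9)(4.33×10^-6)/(0.42) = 1.85×10^5 N/C.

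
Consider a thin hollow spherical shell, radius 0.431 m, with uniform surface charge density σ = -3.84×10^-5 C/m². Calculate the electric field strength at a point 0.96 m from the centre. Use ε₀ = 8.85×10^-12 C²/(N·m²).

Take a concentric spherical Gaussian surface of radius r = 0.96 m (r > 0.431 m).
The entire shell is enclosed: Q_enc = σ·4πR² = (-3.84×10^-5)·4π·(0.431)² = -8.964×10^-5 C.
Since E is radial and uniform over the Gaussian sphere, Φ = E·4πr² = Q_enc/ε₀.
E = |Q_enc|/(4πε₀r²) = (8.964e-5)/(4π·8.85×10^-12·(0.96)²) = 8.75×10^5 N/C.

E ≈ 8.75×10^5 N/C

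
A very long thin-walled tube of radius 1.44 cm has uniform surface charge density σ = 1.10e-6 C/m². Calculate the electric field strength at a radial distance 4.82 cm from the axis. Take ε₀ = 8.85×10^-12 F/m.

E = 3.71×10^4 N/C

Coaxial Gaussian cylinder, radius r = 4.82 cm, length L (r > 1.44 cm).
The whole shell is enclosed: λ_enc = σ·2πR = (1.10e-6)·2π·(0.0144) = 9.953e-8 C/m.
Applying ∮E·dA = Q_enc/ε₀ with the end caps contributing no flux:
E = |λ_enc|/(2πε₀r) = (9.953×10^-8)/(2π·8.85×10^-12·0.0482) = 3.71e4 N/C.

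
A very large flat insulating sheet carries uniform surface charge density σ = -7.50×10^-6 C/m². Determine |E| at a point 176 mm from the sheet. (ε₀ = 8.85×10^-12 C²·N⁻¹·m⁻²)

4.24×10^5 N/C

Choose a cylindrical pillbox piercing the sheet, end faces (area A) parallel to it.
Flux Φ = 2EA and Q_enc = σA, so 2EA = σA/ε₀ ⇒ E = |σ|/(2ε₀), independent of distance.
E = |σ|/(2ε₀) = (7.50×10^-6)/(2·8.85×10^-12) = 4.24×10^5 N/C.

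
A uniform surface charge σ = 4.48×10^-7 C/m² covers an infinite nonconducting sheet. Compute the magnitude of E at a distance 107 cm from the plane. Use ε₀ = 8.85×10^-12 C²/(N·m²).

|E| ≈ 2.53×10^4 V/m

By planar symmetry E is perpendicular to the sheet and uniform; use a Gaussian pillbox with flat faces of area A on each side of the sheet.
Flux Φ = 2EA and Q_enc = σA, so 2EA = σA/ε₀ ⇒ E = |σ|/(2ε₀), independent of distance.
E = |σ|/(2ε₀) = (4.48×10^-7)/(2·8.85×10^-12) = 2.53×10^4 N/C.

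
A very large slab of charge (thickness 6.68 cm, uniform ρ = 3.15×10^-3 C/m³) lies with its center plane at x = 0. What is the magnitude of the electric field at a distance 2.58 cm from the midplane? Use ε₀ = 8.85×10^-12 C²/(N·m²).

By symmetry E is perpendicular to the slab. A Gaussian pillbox from −2.58 cm to +2.58 cm (face area A) lies entirely within the slab.
Q_enc = ρ·(2x)·A and flux = 2EA, so 2EA = 2ρxA/ε₀ ⇒ E = |ρ|x/ε₀.
E = (3.15×10^-3)(0.0258)/(8.85×10^-12) = 9.18×10^6 N/C.

|E| ≈ 9.18×10^6 N/C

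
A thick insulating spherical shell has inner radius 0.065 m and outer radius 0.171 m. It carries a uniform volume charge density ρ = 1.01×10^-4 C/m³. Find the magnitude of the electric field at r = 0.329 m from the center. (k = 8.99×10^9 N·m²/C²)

By spherical symmetry E is radial; choose a Gaussian sphere of radius r = 0.329 m (r > 0.171 m, enclosing the whole shell).
Q_enc = ρ·(4π/3)(b³ − a³) = (1.01e-4)·(4π/3)·((0.171)³ − (0.065)³) = 1.999×10^-6 C.
Since E is radial and uniform over the Gaussian sphere, Φ = E·4πr² = Q_enc/ε₀.
E = k|Q_enc|/r² = (8.99×10^9)(1.999×10^-6)/(0.329)² = 1.66e5 N/C.

E ≈ 1.66e5 N/C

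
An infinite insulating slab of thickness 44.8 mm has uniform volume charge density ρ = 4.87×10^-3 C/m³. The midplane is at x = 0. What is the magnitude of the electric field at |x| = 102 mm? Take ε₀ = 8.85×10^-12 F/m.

The point |x| = 102 mm lies outside the slab (half-thickness 0.0224 m). A symmetric pillbox spanning the full slab encloses Q_enc = ρ·d·A.
Flux = 2EA ⇒ E = |ρ|d/(2ε₀), independent of distance outside.
E = (4.87e-3)(0.0448)/(2·8.85×10^-12) = 1.23e7 N/C.

E = 1.23×10^7 V/m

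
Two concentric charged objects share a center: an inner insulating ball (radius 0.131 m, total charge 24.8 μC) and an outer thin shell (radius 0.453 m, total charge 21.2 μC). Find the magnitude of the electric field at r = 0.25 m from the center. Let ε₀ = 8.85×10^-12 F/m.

3.57e6 N/C

By spherical symmetry E is radial; choose a Gaussian sphere of radius r = 0.25 m (between the bodies, 0.131 m < r < 0.453 m).
The shell at 0.453 m lies outside the Gaussian surface, so Q_enc = 24.8 μC = 2.48×10^-5 C.
Applying ∮E·dA = Q_enc/ε₀ with Φ = E(4πr²):
E = |Q_enc|/(4πε₀r²) = (2.48e-5)/(4π·8.85×10^-12·(0.25)²) = 3.57×10^6 N/C.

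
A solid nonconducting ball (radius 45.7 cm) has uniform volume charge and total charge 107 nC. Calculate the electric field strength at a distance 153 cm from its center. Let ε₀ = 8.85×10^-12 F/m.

E = 411 N/C

By spherical symmetry E is radial; choose a Gaussian sphere of radius r = 153 cm (r > R, so the entire charge is enclosed).
Q_enc = 107 nC = 1.07e-7 C.
Gauss's law: E·4πr² = Q_enc/ε₀.
E = |Q_enc|/(4πε₀r²) = (1.07×10^-7)/(4π·8.85×10^-12·(1.53)²) = 411 N/C.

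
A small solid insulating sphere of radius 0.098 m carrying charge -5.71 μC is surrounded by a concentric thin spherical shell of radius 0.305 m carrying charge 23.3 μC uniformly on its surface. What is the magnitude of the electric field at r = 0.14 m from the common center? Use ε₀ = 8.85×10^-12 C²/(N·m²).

Use a concentric Gaussian sphere at r = 0.14 m (between the bodies, 0.098 m < r < 0.305 m).
The shell at 0.305 m lies outside the Gaussian surface, so Q_enc = -5.71 μC = -5.71×10^-6 C.
By Gauss's law, ∮E·dA = E·4πr² = Q_enc/ε₀.
E = |Q_enc|/(4πε₀r²) = (5.71e-6)/(4π·8.85×10^-12·(0.14)²) = 2.62×10^6 N/C.

E ≈ 2.62e6 N/C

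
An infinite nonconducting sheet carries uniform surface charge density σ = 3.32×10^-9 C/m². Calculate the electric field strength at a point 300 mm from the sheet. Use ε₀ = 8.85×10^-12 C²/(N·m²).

E = 188 N/C

By planar symmetry E is perpendicular to the sheet and uniform; use a Gaussian pillbox with flat faces of area A on each side of the sheet.
Flux Φ = 2EA and Q_enc = σA, so 2EA = σA/ε₀ ⇒ E = |σ|/(2ε₀), independent of distance.
E = |σ|/(2ε₀) = (3.32×10^-9)/(2·8.85×10^-12) = 188 N/C.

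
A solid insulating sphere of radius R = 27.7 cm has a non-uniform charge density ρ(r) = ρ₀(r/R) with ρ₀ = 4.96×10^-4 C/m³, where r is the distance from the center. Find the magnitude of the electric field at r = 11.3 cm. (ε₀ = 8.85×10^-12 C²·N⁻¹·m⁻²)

6.46×10^5 N/C

Use a concentric Gaussian sphere at r = 11.3 cm (r < R).
Integrate the density: Q_enc = 4π ∫₀^r ρ₀(r'/R)^1 r'² dr' = 4πρ₀ r^4/(4·R) = 9.172e-7 C.
Since E is radial and uniform over the Gaussian sphere, Φ = E·4πr² = Q_enc/ε₀.
E = |Q_enc|/(4πε₀r²) = (9.172×10^-7)/(4π·8.85×10^-12·(0.113)²) = 6.46×10^5 N/C.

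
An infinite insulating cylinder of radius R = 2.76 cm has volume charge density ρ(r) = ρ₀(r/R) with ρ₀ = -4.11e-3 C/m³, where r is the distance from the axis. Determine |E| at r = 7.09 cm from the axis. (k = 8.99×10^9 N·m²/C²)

|E| ≈ 1.66×10^6 N/C

By cylindrical symmetry E is radial; use a coaxial Gaussian cylinder of radius 7.09 cm and length L (r > R, full charge per length enclosed).
λ_enc = 2π ∫₀^R ρ₀(r'/R)^1 r' dr' = 2πρ₀R²/3 = -6.557×10^-6 C/m.
Gauss's law: E·2πrL = λ_enc L/ε₀.
E = 2k|λ_enc|/r = 2(8.99×10^9)(6.557e-6)/(0.0709) = 1.66×10^6 N/C.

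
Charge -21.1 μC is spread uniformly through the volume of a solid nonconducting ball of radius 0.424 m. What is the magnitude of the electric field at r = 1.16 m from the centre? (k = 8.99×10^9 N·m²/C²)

By spherical symmetry E is radial; choose a Gaussian sphere of radius r = 1.16 m (r > R, so the entire charge is enclosed).
Q_enc = -21.1 μC = -2.11e-5 C.
Since E is radial and uniform over the Gaussian sphere, Φ = E·4πr² = Q_enc/ε₀.
E = k|Q_enc|/r² = (8.99×10^9)(2.11e-5)/(1.16)² = 1.41e5 N/C.

|E| ≈ 1.41e5 N/C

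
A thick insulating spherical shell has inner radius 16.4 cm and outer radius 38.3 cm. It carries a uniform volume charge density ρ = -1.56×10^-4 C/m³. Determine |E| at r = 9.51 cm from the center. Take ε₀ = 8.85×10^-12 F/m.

Take a concentric spherical Gaussian surface of radius r = 9.51 cm (r < 16.4 cm, inside the empty cavity).
Q_enc = 0 (all charge lies at larger r); Gauss's law gives E = 0.

|E| = 0 N/C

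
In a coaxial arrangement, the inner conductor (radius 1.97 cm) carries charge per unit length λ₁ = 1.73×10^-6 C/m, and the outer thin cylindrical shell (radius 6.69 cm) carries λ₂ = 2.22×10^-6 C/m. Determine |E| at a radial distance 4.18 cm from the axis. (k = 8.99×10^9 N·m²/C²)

|E| = 7.44×10^5 N/C

Take a coaxial cylindrical Gaussian surface of radius r = 4.18 cm and length L (between the conductors, 1.97 cm < r < 6.69 cm).
Only the inner wire is enclosed; the outer shell contributes nothing inside itself. λ_enc = λ₁ = 1.73e-6 C/m.
Gauss's law: E·2πrL = λ_enc L/ε₀.
E = 2k|λ_enc|/r = 2(8.99×10^9)(1.73×10^-6)/(0.0418) = 7.44×10^5 N/C.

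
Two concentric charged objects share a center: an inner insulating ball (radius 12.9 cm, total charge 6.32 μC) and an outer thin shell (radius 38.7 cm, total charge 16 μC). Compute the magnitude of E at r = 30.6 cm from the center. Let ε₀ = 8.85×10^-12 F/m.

By spherical symmetry E is radial; choose a Gaussian sphere of radius r = 30.6 cm (between the bodies, 12.9 cm < r < 38.7 cm).
Only the inner charge is enclosed; the outer shell contributes nothing inside itself. Q_enc = 6.32 μC = 6.32×10^-6 C.
Gauss's law: E·4πr² = Q_enc/ε₀.
E = |Q_enc|/(4πε₀r²) = (6.32×10^-6)/(4π·8.85×10^-12·(0.306)²) = 6.07e5 N/C.

6.07e5 N/C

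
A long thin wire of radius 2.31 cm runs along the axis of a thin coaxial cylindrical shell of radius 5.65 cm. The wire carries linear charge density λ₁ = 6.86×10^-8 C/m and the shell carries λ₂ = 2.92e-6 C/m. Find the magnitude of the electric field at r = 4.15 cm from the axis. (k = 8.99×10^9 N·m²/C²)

|E| = 2.97×10^4 V/m

By cylindrical symmetry E is radial; use a coaxial Gaussian cylinder of radius 4.15 cm and length L (between the conductors, 2.31 cm < r < 5.65 cm).
The shell at 5.65 cm lies outside the Gaussian surface, so λ_enc = λ₁ = 6.86×10^-8 C/m.
Gauss's law: E·2πrL = λ_enc L/ε₀.
E = 2k|λ_enc|/r = 2(8.99×10^9)(6.86×10^-8)/(0.0415) = 2.97×10^4 N/C.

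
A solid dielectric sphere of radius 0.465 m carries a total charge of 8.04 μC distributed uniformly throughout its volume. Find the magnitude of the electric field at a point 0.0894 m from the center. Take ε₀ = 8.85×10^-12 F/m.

|E| ≈ 6.43×10^4 N/C

Symmetry ⇒ E = E(r) r̂. Gaussian sphere of radius r = 0.0894 m (r < R).
For a uniform sphere the enclosed fraction is (r/R)³, so Q_enc = (8.04 μC)(0.0894/0.465)³ = 5.714e-8 C.
By Gauss's law, ∮E·dA = E·4πr² = Q_enc/ε₀.
E = |Q_enc|/(4πε₀r²) = (5.714×10^-8)/(4π·8.85×10^-12·(0.0894)²) = 6.43×10^4 N/C.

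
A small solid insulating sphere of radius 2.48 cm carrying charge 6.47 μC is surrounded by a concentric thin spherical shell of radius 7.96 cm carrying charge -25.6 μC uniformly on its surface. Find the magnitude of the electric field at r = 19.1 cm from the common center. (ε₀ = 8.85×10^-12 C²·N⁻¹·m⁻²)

E ≈ 4.72×10^6 N/C

Symmetry ⇒ E = E(r) r̂. Gaussian sphere of radius r = 19.1 cm (r > 7.96 cm, enclosing both).
Q_enc = (6.47 μC) + (-25.6 μC) = -1.913×10^-5 C.
Since E is radial and uniform over the Gaussian sphere, Φ = E·4πr² = Q_enc/ε₀.
E = |Q_enc|/(4πε₀r²) = (1.913e-5)/(4π·8.85×10^-12·(0.191)²) = 4.72×10^6 N/C.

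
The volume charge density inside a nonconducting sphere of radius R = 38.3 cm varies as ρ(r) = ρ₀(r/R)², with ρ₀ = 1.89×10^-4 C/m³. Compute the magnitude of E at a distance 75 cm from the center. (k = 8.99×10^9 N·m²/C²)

E = 4.27×10^5 N/C

Symmetry ⇒ E = E(r) r̂. Gaussian sphere of radius r = 75 cm (r > R, all charge enclosed).
Q_enc = 4π ∫₀^R ρ₀(r'/R)^2 r'² dr' = 4πρ₀R³/5 = 2.669e-5 C.
Gauss's law: E·4πr² = Q_enc/ε₀.
E = k|Q_enc|/r² = (8.99×10^9)(2.669×10^-5)/(0.75)² = 4.27×10^5 N/C.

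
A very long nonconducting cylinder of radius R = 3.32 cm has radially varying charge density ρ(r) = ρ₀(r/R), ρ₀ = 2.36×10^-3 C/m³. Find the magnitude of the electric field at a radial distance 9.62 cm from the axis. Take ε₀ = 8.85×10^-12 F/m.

Choose a coaxial cylinder of radius r = 9.62 cm (arbitrary length L) as the Gaussian surface (r > R, full charge per length enclosed).
λ_enc = 2π ∫₀^R ρ₀(r'/R)^1 r' dr' = 2πρ₀R²/3 = 5.448×10^-6 C/m.
Gauss's law: E·2πrL = λ_enc L/ε₀.
E = |λ_enc|/(2πε₀r) = (5.448e-6)/(2π·8.85×10^-12·0.0962) = 1.02e6 N/C.

1.02e6 V/m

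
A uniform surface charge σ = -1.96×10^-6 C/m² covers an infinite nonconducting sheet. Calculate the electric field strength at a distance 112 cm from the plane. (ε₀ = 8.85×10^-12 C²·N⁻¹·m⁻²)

E = 1.11×10^5 N/C

By planar symmetry E is perpendicular to the sheet and uniform; use a Gaussian pillbox with flat faces of area A on each side of the sheet.
Flux Φ = 2EA and Q_enc = σA, so 2EA = σA/ε₀ ⇒ E = |σ|/(2ε₀), independent of distance.
E = |σ|/(2ε₀) = (1.96×10^-6)/(2·8.85×10^-12) = 1.11e5 N/C.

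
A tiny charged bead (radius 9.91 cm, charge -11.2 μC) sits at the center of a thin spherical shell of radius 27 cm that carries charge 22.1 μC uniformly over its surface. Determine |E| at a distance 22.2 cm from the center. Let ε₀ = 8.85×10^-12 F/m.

2.04×10^6 N/C

Take a concentric spherical Gaussian surface of radius r = 22.2 cm (between the bodies, 9.91 cm < r < 27 cm).
Only the inner charge is enclosed; the outer shell contributes nothing inside itself. Q_enc = -11.2 μC = -1.12×10^-5 C.
By Gauss's law, ∮E·dA = E·4πr² = Q_enc/ε₀.
E = |Q_enc|/(4πε₀r²) = (1.12e-5)/(4π·8.85×10^-12·(0.222)²) = 2.04e6 N/C.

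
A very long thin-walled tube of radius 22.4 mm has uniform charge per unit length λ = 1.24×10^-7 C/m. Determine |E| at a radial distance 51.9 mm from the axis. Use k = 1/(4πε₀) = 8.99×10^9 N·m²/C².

Coaxial Gaussian cylinder, radius r = 51.9 mm, length L (r > 22.4 mm).
The full line charge is enclosed: λ_enc = 1.24e-7 C/m.
By Gauss's law (flux through the curved wall only), E·2πrL = λ_enc L/ε₀.
E = 2k|λ_enc|/r = 2(8.99×10^9)(1.24e-7)/(0.0519) = 4.30×10^4 N/C.

|E| ≈ 4.30×10^4 V/m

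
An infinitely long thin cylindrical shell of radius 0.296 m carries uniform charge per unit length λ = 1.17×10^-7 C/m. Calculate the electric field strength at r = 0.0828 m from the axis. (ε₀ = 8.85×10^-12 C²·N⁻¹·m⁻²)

E = 0 (no enclosed charge)

Take a coaxial cylindrical Gaussian surface of radius r = 0.0828 m and length L (r < 0.296 m, inside the shell).
All the surface charge lies outside this cylinder: Q_enc = 0, hence E = 0.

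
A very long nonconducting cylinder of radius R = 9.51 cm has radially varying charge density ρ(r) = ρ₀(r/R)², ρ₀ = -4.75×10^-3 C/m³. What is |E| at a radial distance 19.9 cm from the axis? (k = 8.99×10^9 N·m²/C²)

Choose a coaxial cylinder of radius r = 19.9 cm (arbitrary length L) as the Gaussian surface (r > R, full charge per length enclosed).
λ_enc = 2π ∫₀^R ρ₀(r'/R)^2 r' dr' = 2πρ₀R²/4 = -6.748e-5 C/m.
Applying ∮E·dA = Q_enc/ε₀ with the end caps contributing no flux:
E = 2k|λ_enc|/r = 2(8.99×10^9)(6.748×10^-5)/(0.199) = 6.10×10^6 N/C.

6.10×10^6 V/m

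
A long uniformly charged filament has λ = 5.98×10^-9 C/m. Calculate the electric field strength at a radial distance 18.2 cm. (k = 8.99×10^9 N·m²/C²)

|E| = 591 N/C

By cylindrical symmetry E is radial; use a coaxial Gaussian cylinder of radius 18.2 cm and length L.
Q_enc = λL, so λ_enc = 5.98×10^-9 C/m.
By Gauss's law (flux through the curved wall only), E·2πrL = λ_enc L/ε₀.
E = 2k|λ_enc|/r = 2(8.99×10^9)(5.98×10^-9)/(0.182) = 591 N/C.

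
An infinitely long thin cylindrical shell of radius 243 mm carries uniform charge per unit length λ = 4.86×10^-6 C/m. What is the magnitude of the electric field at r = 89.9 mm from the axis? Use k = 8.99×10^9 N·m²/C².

E = 0 (no enclosed charge)

Choose a coaxial cylinder of radius r = 89.9 mm (arbitrary length L) as the Gaussian surface (r < 243 mm, inside the shell).
All the surface charge lies outside this cylinder: Q_enc = 0, hence E = 0.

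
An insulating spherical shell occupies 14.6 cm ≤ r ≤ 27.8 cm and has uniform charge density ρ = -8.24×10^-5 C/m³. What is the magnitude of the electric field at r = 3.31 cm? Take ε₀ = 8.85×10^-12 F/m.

|E| = 0 N/C

Take a concentric spherical Gaussian surface of radius r = 3.31 cm (r < 14.6 cm, inside the empty cavity).
Q_enc = 0 (all charge lies at larger r); Gauss's law gives E = 0.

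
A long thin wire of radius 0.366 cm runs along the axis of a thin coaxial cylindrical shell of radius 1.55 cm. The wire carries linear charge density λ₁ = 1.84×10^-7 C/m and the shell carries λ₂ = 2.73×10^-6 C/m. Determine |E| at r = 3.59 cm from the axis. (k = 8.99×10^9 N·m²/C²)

Choose a coaxial cylinder of radius r = 3.59 cm (arbitrary length L) as the Gaussian surface (r > 1.55 cm, enclosing both).
λ_enc = λ₁ + λ₂ = (1.84×10^-7) + (2.73×10^-6) = 2.914×10^-6 C/m.
Applying ∮E·dA = Q_enc/ε₀ with the end caps contributing no flux:
E = 2k|λ_enc|/r = 2(8.99×10^9)(2.914×10^-6)/(0.0359) = 1.46e6 N/C.

|E| ≈ 1.46e6 N/C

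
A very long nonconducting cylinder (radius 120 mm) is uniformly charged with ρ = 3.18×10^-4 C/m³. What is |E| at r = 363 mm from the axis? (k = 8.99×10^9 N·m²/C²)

Choose a coaxial cylinder of radius r = 363 mm (arbitrary length L) as the Gaussian surface (r > 120 mm, full cross-section enclosed).
λ_enc = ρ·πR² = (3.18×10^-4)π(0.12)² = 1.439×10^-5 C/m.
Since E is radial and uniform over the curved surface, Φ = E·2πrL = Q_enc/ε₀ = λ_enc L/ε₀.
E = 2k|λ_enc|/r = 2(8.99×10^9)(1.439×10^-5)/(0.363) = 7.13×10^5 N/C.

E = 7.13×10^5 V/m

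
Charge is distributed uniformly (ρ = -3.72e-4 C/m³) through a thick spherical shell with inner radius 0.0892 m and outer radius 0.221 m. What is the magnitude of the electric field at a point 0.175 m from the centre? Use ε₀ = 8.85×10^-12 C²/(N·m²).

E ≈ 2.13e6 N/C

Symmetry ⇒ E = E(r) r̂. Gaussian sphere of radius r = 0.175 m (within the shell material, 0.0892 m < r < 0.221 m).
Only the shell between 0.0892 m and r is enclosed: Q_enc = ρ·(4π/3)(r³ − a³) = (-3.72×10^-4)·(4π/3)·((0.175)³ − (0.0892)³) = -7.245e-6 C.
Since E is radial and uniform over the Gaussian sphere, Φ = E·4πr² = Q_enc/ε₀.
E = |Q_enc|/(4πε₀r²) = (7.245e-6)/(4π·8.85×10^-12·(0.175)²) = 2.13e6 N/C.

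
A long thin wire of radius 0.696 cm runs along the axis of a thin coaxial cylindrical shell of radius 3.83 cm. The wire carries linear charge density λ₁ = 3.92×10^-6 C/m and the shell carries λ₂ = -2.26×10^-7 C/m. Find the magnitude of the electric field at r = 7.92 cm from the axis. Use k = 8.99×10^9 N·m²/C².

E = 8.39e5 N/C

By cylindrical symmetry E is radial; use a coaxial Gaussian cylinder of radius 7.92 cm and length L (r > 3.83 cm, enclosing both).
λ_enc = λ₁ + λ₂ = (3.92×10^-6) + (-2.26×10^-7) = 3.694×10^-6 C/m.
By Gauss's law (flux through the curved wall only), E·2πrL = λ_enc L/ε₀.
E = 2k|λ_enc|/r = 2(8.99×10^9)(3.694e-6)/(0.0792) = 8.39×10^5 N/C.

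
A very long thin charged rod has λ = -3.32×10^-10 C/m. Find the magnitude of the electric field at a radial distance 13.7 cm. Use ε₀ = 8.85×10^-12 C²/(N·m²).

|E| = 43.6 V/m

Coaxial Gaussian cylinder, radius r = 13.7 cm, length L.
Q_enc = λL, so λ_enc = -3.32e-10 C/m.
By Gauss's law (flux through the curved wall only), E·2πrL = λ_enc L/ε₀.
E = |λ_enc|/(2πε₀r) = (3.32e-10)/(2π·8.85×10^-12·0.137) = 43.6 N/C.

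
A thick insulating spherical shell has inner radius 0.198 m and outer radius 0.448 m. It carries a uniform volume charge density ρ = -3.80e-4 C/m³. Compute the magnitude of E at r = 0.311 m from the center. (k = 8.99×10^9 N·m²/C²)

E ≈ 3.30e6 N/C

Symmetry ⇒ E = E(r) r̂. Gaussian sphere of radius r = 0.311 m (within the shell material, 0.198 m < r < 0.448 m).
Only the shell between 0.198 m and r is enclosed: Q_enc = ρ·(4π/3)(r³ − a³) = (-3.80e-4)·(4π/3)·((0.311)³ − (0.198)³) = -3.552×10^-5 C.
Since E is radial and uniform over the Gaussian sphere, Φ = E·4πr² = Q_enc/ε₀.
E = k|Q_enc|/r² = (8.99×10^9)(3.552e-5)/(0.311)² = 3.30×10^6 N/C.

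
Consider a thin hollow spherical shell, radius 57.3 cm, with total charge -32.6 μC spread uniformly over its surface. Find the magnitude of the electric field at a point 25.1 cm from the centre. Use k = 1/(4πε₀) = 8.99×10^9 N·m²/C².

E = 0

Take a concentric spherical Gaussian surface of radius r = 25.1 cm (inside the shell, r < 57.3 cm).
No charge lies within this surface, so Q_enc = 0 and Gauss's law gives E·4πr² = 0 ⇒ E = 0.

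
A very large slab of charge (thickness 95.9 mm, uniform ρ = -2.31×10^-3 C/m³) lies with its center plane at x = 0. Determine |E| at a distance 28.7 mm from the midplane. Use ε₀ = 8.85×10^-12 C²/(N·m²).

By symmetry E is perpendicular to the slab. A Gaussian pillbox from −28.7 mm to +28.7 mm (face area A) lies entirely within the slab.
Q_enc = ρ·(2x)·A and flux = 2EA, so 2EA = 2ρxA/ε₀ ⇒ E = |ρ|x/ε₀.
E = (2.31e-3)(0.0287)/(8.85×10^-12) = 7.49×10^6 N/C.

|E| ≈ 7.49×10^6 N/C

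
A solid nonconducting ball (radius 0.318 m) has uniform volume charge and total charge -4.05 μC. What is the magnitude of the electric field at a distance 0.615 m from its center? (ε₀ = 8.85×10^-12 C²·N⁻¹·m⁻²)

Symmetry ⇒ E = E(r) r̂. Gaussian sphere of radius r = 0.615 m (r > R, so the entire charge is enclosed).
Q_enc = -4.05 μC = -4.05e-6 C.
Gauss's law: E·4πr² = Q_enc/ε₀.
E = |Q_enc|/(4πε₀r²) = (4.05e-6)/(4π·8.85×10^-12·(0.615)²) = 9.63e4 N/C.

|E| = 9.63×10^4 V/m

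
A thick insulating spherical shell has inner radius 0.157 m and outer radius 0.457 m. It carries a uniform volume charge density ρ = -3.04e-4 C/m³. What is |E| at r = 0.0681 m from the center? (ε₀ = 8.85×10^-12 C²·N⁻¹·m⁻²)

|E| = 0 N/C

Use a concentric Gaussian sphere at r = 0.0681 m (r < 0.157 m, inside the empty cavity).
No charge is enclosed, so by Gauss's law E·4πr² = 0 ⇒ E = 0.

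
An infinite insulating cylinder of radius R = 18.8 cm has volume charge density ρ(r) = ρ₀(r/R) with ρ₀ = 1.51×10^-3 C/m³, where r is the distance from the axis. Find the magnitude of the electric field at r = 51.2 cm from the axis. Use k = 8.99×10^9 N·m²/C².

Coaxial Gaussian cylinder, radius r = 51.2 cm, length L (r > R, full charge per length enclosed).
λ_enc = 2π ∫₀^R ρ₀(r'/R)^1 r' dr' = 2πρ₀R²/3 = 1.118×10^-4 C/m.
Applying ∮E·dA = Q_enc/ε₀ with the end caps contributing no flux:
E = 2k|λ_enc|/r = 2(8.99×10^9)(1.118×10^-4)/(0.512) = 3.93×10^6 N/C.

|E| ≈ 3.93e6 N/C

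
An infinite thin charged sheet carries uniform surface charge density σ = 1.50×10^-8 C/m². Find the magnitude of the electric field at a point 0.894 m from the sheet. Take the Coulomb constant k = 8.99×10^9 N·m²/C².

The symmetry is planar: E is normal to the sheet and the same magnitude on both sides. Take a pillbox straddling the sheet with end-cap area A.
Only the two end caps contribute flux: Φ = 2EA. With Q_enc = σA, Gauss's law gives E = |σ|/(2ε₀).
E = 2πk|σ| = 2π(8.99×10^9)(1.50×10^-8) = 847 N/C.

847 N/C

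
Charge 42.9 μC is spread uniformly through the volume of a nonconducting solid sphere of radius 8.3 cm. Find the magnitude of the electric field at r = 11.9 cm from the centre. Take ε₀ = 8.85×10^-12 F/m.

By spherical symmetry E is radial; choose a Gaussian sphere of radius r = 11.9 cm (r > R, so the entire charge is enclosed).
Q_enc = 42.9 μC = 4.29e-5 C.
Since E is radial and uniform over the Gaussian sphere, Φ = E·4πr² = Q_enc/ε₀.
E = |Q_enc|/(4πε₀r²) = (4.29×10^-5)/(4π·8.85×10^-12·(0.119)²) = 2.72×10^7 N/C.

2.72e7 N/C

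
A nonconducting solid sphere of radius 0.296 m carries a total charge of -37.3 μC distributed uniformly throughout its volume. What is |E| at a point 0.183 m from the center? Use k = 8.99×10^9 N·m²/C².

|E| = 2.37e6 V/m

Use a concentric Gaussian sphere at r = 0.183 m (r < R).
For a uniform sphere the enclosed fraction is (r/R)³, so Q_enc = (-37.3 μC)(0.183/0.296)³ = -8.814×10^-6 C.
By Gauss's law, ∮E·dA = E·4πr² = Q_enc/ε₀.
E = k|Q_enc|/r² = (8.99×10^9)(8.814×10^-6)/(0.183)² = 2.37e6 N/C.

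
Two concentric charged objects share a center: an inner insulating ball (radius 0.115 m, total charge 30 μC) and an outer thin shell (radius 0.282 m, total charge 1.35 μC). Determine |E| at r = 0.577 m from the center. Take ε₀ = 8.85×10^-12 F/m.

By spherical symmetry E is radial; choose a Gaussian sphere of radius r = 0.577 m (r > 0.282 m, enclosing both).
Q_enc = (30 μC) + (1.35 μC) = 3.135×10^-5 C.
Since E is radial and uniform over the Gaussian sphere, Φ = E·4πr² = Q_enc/ε₀.
E = |Q_enc|/(4πε₀r²) = (3.135e-5)/(4π·8.85×10^-12·(0.577)²) = 8.47×10^5 N/C.

E = 8.47e5 V/m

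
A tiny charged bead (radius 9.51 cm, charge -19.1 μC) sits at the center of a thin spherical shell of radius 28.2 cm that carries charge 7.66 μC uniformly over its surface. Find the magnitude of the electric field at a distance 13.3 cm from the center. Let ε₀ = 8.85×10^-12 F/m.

Take a concentric spherical Gaussian surface of radius r = 13.3 cm (between the bodies, 9.51 cm < r < 28.2 cm).
The shell at 28.2 cm lies outside the Gaussian surface, so Q_enc = -19.1 μC = -1.91×10^-5 C.
By Gauss's law, ∮E·dA = E·4πr² = Q_enc/ε₀.
E = |Q_enc|/(4πε₀r²) = (1.91e-5)/(4π·8.85×10^-12·(0.133)²) = 9.71e6 N/C.

|E| = 9.71×10^6 V/m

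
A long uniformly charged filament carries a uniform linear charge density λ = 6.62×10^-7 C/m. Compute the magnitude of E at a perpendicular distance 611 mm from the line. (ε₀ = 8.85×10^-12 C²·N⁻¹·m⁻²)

By cylindrical symmetry E is radial; use a coaxial Gaussian cylinder of radius 611 mm and length L.
Q_enc = λL, so λ_enc = 6.62×10^-7 C/m.
Gauss's law: E·2πrL = λ_enc L/ε₀.
E = |λ_enc|/(2πε₀r) = (6.62e-7)/(2π·8.85×10^-12·0.611) = 1.95×10^4 N/C.

E ≈ 1.95×10^4 V/m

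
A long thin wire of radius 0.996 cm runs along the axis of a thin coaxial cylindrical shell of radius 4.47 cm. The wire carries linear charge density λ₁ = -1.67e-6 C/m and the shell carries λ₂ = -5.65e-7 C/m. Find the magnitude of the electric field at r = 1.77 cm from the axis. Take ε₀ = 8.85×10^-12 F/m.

By cylindrical symmetry E is radial; use a coaxial Gaussian cylinder of radius 1.77 cm and length L (between the conductors, 0.996 cm < r < 4.47 cm).
The shell at 4.47 cm lies outside the Gaussian surface, so λ_enc = λ₁ = -1.67×10^-6 C/m.
By Gauss's law (flux through the curved wall only), E·2πrL = λ_enc L/ε₀.
E = |λ_enc|/(2πε₀r) = (1.67×10^-6)/(2π·8.85×10^-12·0.0177) = 1.70e6 N/C.

E ≈ 1.70×10^6 N/C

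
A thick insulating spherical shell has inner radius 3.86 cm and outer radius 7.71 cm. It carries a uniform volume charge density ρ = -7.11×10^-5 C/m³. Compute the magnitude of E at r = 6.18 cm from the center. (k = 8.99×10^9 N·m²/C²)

|E| ≈ 1.25×10^5 N/C

Take a concentric spherical Gaussian surface of radius r = 6.18 cm (within the shell material, 3.86 cm < r < 7.71 cm).
Enclosed charge is the volume from a to r: Q_enc = (4π/3)ρ(r³ − a³) = -5.317×10^-8 C.
Gauss's law: E·4πr² = Q_enc/ε₀.
E = k|Q_enc|/r² = (8.99×10^9)(5.317×10^-8)/(0.0618)² = 1.25×10^5 N/C.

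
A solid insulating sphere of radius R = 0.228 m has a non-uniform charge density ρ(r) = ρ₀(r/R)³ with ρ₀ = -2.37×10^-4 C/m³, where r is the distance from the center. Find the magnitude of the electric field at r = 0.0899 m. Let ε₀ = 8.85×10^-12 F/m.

Symmetry ⇒ E = E(r) r̂. Gaussian sphere of radius r = 0.0899 m (r < R).
Q_enc = ∫₀^r ρ(r')·4πr'² dr' = (4πρ₀/R³) ∫₀^r r'^5 dr' = 4πρ₀ r^6/(6·R³) = -2.211×10^-8 C.
Applying ∮E·dA = Q_enc/ε₀ with Φ = E(4πr²):
E = |Q_enc|/(4πε₀r²) = (2.211e-8)/(4π·8.85×10^-12·(0.0899)²) = 2.46e4 N/C.

2.46×10^4 N/C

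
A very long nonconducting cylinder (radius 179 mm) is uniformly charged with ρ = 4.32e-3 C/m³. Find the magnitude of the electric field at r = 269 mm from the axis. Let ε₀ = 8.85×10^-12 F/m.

Take a coaxial cylindrical Gaussian surface of radius r = 269 mm and length L (r > 179 mm, full cross-section enclosed).
λ_enc = ρ·πR² = (4.32×10^-3)π(0.179)² = 4.349×10^-4 C/m.
By Gauss's law (flux through the curved wall only), E·2πrL = λ_enc L/ε₀.
E = |λ_enc|/(2πε₀r) = (4.349e-4)/(2π·8.85×10^-12·0.269) = 2.91×10^7 N/C.

|E| = 2.91×10^7 N/C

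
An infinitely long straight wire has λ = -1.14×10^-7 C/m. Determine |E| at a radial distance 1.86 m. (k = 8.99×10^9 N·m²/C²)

|E| ≈ 1.10e3 V/m

Coaxial Gaussian cylinder, radius r = 1.86 m, length L.
Q_enc = λL, so λ_enc = -1.14e-7 C/m.
Gauss's law: E·2πrL = λ_enc L/ε₀.
E = 2k|λ_enc|/r = 2(8.99×10^9)(1.14×10^-7)/(1.86) = 1.10×10^3 N/C.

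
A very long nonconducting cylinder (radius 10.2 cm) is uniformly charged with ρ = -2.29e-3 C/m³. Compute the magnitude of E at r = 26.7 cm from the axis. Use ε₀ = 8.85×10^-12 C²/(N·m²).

By cylindrical symmetry E is radial; use a coaxial Gaussian cylinder of radius 26.7 cm and length L (r > 10.2 cm, full cross-section enclosed).
λ_enc = ρ·πR² = (-2.29×10^-3)π(0.102)² = -7.485×10^-5 C/m.
By Gauss's law (flux through the curved wall only), E·2πrL = λ_enc L/ε₀.
E = |λ_enc|/(2πε₀r) = (7.485×10^-5)/(2π·8.85×10^-12·0.267) = 5.04×10^6 N/C.

5.04×10^6 N/C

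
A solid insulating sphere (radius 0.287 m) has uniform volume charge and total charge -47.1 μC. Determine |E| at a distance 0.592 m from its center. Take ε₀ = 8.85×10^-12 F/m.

E = 1.21×10^6 N/C

Use a concentric Gaussian sphere at r = 0.592 m (r > R, so the entire charge is enclosed).
Q_enc = -47.1 μC = -4.71e-5 C.
By Gauss's law, ∮E·dA = E·4πr² = Q_enc/ε₀.
E = |Q_enc|/(4πε₀r²) = (4.71×10^-5)/(4π·8.85×10^-12·(0.592)²) = 1.21×10^6 N/C.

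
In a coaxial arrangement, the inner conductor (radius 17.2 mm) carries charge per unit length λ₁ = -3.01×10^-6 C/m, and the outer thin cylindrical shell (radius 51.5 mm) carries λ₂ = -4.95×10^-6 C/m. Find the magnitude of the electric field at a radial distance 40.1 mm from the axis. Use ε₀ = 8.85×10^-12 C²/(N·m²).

Take a coaxial cylindrical Gaussian surface of radius r = 40.1 mm and length L (between the conductors, 17.2 mm < r < 51.5 mm).
The shell at 51.5 mm lies outside the Gaussian surface, so λ_enc = λ₁ = -3.01e-6 C/m.
Gauss's law: E·2πrL = λ_enc L/ε₀.
E = |λ_enc|/(2πε₀r) = (3.01×10^-6)/(2π·8.85×10^-12·0.0401) = 1.35e6 N/C.

|E| = 1.35e6 N/C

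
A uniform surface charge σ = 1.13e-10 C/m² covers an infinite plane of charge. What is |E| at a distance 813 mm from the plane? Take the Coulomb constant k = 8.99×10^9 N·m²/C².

6.38 V/m

By planar symmetry E is perpendicular to the sheet and uniform; use a Gaussian pillbox with flat faces of area A on each side of the sheet.
Flux Φ = 2EA and Q_enc = σA, so 2EA = σA/ε₀ ⇒ E = |σ|/(2ε₀), independent of distance.
E = 2πk|σ| = 2π(8.99×10^9)(1.13×10^-10) = 6.38 N/C.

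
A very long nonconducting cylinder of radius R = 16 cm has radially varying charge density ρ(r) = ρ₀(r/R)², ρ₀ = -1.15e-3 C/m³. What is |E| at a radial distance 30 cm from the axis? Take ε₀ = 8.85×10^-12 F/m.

Coaxial Gaussian cylinder, radius r = 30 cm, length L (r > R, full charge per length enclosed).
λ_enc = 2π ∫₀^R ρ₀(r'/R)^2 r' dr' = 2πρ₀R²/4 = -4.624e-5 C/m.
By Gauss's law (flux through the curved wall only), E·2πrL = λ_enc L/ε₀.
E = |λ_enc|/(2πε₀r) = (4.624e-5)/(2π·8.85×10^-12·0.3) = 2.77×10^6 N/C.

E = 2.77×10^6 N/C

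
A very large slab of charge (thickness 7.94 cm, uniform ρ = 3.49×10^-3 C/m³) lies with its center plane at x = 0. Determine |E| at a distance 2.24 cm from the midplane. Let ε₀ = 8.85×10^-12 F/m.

E ≈ 8.83e6 N/C

By symmetry E is perpendicular to the slab. A Gaussian pillbox from −2.24 cm to +2.24 cm (face area A) lies entirely within the slab.
Q_enc = ρ·(2x)·A and flux = 2EA, so 2EA = 2ρxA/ε₀ ⇒ E = |ρ|x/ε₀.
E = (3.49e-3)(0.0224)/(8.85×10^-12) = 8.83×10^6 N/C.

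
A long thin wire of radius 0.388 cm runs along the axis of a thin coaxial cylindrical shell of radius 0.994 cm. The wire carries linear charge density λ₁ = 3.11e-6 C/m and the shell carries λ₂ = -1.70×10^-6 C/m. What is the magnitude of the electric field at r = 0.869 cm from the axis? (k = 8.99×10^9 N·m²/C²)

6.43×10^6 N/C

Coaxial Gaussian cylinder, radius r = 0.869 cm, length L (between the conductors, 0.388 cm < r < 0.994 cm).
The shell at 0.994 cm lies outside the Gaussian surface, so λ_enc = λ₁ = 3.11e-6 C/m.
By Gauss's law (flux through the curved wall only), E·2πrL = λ_enc L/ε₀.
E = 2k|λ_enc|/r = 2(8.99×10^9)(3.11×10^-6)/(0.00869) = 6.43×10^6 N/C.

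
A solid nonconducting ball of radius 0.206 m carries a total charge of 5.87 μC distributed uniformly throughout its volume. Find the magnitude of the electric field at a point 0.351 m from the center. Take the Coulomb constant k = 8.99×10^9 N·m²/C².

E ≈ 4.28×10^5 N/C

Symmetry ⇒ E = E(r) r̂. Gaussian sphere of radius r = 0.351 m (r > R, so the entire charge is enclosed).
Q_enc = 5.87 μC = 5.87×10^-6 C.
Since E is radial and uniform over the Gaussian sphere, Φ = E·4πr² = Q_enc/ε₀.
E = k|Q_enc|/r² = (8.99×10^9)(5.87×10^-6)/(0.351)² = 4.28e5 N/C.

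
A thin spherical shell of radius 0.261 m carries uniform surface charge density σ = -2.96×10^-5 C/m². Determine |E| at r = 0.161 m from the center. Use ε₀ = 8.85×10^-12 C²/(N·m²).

|E| = 0 V/m

Use a concentric Gaussian sphere at r = 0.161 m (inside the shell, r < 0.261 m).
All the charge is outside the Gaussian surface: Q_enc = 0, hence E = 0 everywhere inside the shell.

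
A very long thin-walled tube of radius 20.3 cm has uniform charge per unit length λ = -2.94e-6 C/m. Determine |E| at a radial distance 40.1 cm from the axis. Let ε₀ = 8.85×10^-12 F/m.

Choose a coaxial cylinder of radius r = 40.1 cm (arbitrary length L) as the Gaussian surface (r > 20.3 cm).
The full line charge is enclosed: λ_enc = -2.94e-6 C/m.
Applying ∮E·dA = Q_enc/ε₀ with the end caps contributing no flux:
E = |λ_enc|/(2πε₀r) = (2.94×10^-6)/(2π·8.85×10^-12·0.401) = 1.32e5 N/C.

|E| = 1.32×10^5 N/C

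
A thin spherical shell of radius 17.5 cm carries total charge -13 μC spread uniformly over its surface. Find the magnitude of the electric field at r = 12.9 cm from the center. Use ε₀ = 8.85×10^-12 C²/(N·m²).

|E| = 0 N/C

Use a concentric Gaussian sphere at r = 12.9 cm (inside the shell, r < 17.5 cm).
All the charge is outside the Gaussian surface: Q_enc = 0, hence E = 0 everywhere inside the shell.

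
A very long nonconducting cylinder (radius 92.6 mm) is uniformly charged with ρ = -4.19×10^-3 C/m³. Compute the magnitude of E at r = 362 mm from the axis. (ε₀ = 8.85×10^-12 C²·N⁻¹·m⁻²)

|E| = 5.61×10^6 N/C

Choose a coaxial cylinder of radius r = 362 mm (arbitrary length L) as the Gaussian surface (r > 92.6 mm, full cross-section enclosed).
λ_enc = ρ·πR² = (-4.19×10^-3)π(0.0926)² = -1.129×10^-4 C/m.
Applying ∮E·dA = Q_enc/ε₀ with the end caps contributing no flux:
E = |λ_enc|/(2πε₀r) = (1.129×10^-4)/(2π·8.85×10^-12·0.362) = 5.61×10^6 N/C.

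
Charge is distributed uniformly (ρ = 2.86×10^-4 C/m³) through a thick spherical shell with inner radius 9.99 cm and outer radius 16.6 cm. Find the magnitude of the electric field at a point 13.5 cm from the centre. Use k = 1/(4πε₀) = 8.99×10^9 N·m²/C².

E = 8.65e5 N/C

Take a concentric spherical Gaussian surface of radius r = 13.5 cm (within the shell material, 9.99 cm < r < 16.6 cm).
Enclosed charge is the volume from a to r: Q_enc = (4π/3)ρ(r³ − a³) = 1.753×10^-6 C.
Gauss's law: E·4πr² = Q_enc/ε₀.
E = k|Q_enc|/r² = (8.99×10^9)(1.753×10^-6)/(0.135)² = 8.65e5 N/C.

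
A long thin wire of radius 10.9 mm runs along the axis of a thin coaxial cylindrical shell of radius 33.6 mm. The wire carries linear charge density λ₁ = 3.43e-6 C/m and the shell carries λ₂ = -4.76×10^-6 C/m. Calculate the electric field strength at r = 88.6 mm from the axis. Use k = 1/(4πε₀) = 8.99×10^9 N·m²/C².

E ≈ 2.70e5 V/m

Choose a coaxial cylinder of radius r = 88.6 mm (arbitrary length L) as the Gaussian surface (r > 33.6 mm, enclosing both).
λ_enc = λ₁ + λ₂ = (3.43e-6) + (-4.76e-6) = -1.33×10^-6 C/m.
Since E is radial and uniform over the curved surface, Φ = E·2πrL = Q_enc/ε₀ = λ_enc L/ε₀.
E = 2k|λ_enc|/r = 2(8.99×10^9)(1.33×10^-6)/(0.0886) = 2.70e5 N/C.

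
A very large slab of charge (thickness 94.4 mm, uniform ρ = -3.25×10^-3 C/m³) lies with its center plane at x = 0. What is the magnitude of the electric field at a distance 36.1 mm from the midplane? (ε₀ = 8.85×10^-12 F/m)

E = 1.33×10^7 N/C

By symmetry E is perpendicular to the slab. A Gaussian pillbox from −36.1 mm to +36.1 mm (face area A) lies entirely within the slab.
Q_enc = ρ·(2x)·A and flux = 2EA, so 2EA = 2ρxA/ε₀ ⇒ E = |ρ|x/ε₀.
E = (3.25e-3)(0.0361)/(8.85×10^-12) = 1.33×10^7 N/C.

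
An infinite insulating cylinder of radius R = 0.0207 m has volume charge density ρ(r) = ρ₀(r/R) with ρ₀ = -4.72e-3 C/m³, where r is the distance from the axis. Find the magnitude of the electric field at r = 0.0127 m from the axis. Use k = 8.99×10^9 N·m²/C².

1.38e6 N/C

Take a coaxial cylindrical Gaussian surface of radius r = 0.0127 m and length L (r < R).
λ_enc = ∫₀^r ρ(r')·2πr' dr' = (2πρ₀/R)·r^3/3 = -9.782×10^-7 C/m.
Applying ∮E·dA = Q_enc/ε₀ with the end caps contributing no flux:
E = 2k|λ_enc|/r = 2(8.99×10^9)(9.782e-7)/(0.0127) = 1.38e6 N/C.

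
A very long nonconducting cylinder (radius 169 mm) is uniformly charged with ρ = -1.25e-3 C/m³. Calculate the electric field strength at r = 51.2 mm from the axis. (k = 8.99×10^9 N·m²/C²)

Take a coaxial cylindrical Gaussian surface of radius r = 51.2 mm and length L (r < R).
Enclosed charge per unit length: λ_enc = ρ·πr² = (-1.25×10^-3)π(0.0512)² = -1.029×10^-5 C/m.
By Gauss's law (flux through the curved wall only), E·2πrL = λ_enc L/ε₀.
E = 2k|λ_enc|/r = 2(8.99×10^9)(1.029×10^-5)/(0.0512) = 3.62×10^6 N/C.

|E| ≈ 3.62×10^6 N/C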